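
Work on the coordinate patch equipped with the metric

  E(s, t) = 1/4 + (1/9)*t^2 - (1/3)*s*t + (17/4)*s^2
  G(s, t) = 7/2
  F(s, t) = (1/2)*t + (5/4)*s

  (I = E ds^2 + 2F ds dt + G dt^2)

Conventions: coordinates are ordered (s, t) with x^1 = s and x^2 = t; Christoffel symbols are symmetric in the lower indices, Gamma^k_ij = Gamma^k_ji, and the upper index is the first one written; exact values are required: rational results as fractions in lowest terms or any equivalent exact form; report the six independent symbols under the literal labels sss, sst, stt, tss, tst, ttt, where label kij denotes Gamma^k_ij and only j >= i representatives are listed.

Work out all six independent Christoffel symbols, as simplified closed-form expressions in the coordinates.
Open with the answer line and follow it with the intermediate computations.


Answer: Gamma_sss = (-30*s^2 + 8*s*t + 1917*s + 8*t^2 - 174*t)/(1917*s^2 - 348*s*t + 20*t^2 + 126), Gamma_sst = (-84*s + 56*t)/(1917*s^2 - 348*s*t + 20*t^2 + 126), Gamma_stt = 252/(1917*s^2 - 348*s*t + 20*t^2 + 126), Gamma_tss = (918*s^3 - 684*s^2*t + 72*s*t^2 - 3024*s*t + 54*s - 16*t^3 + 288*t^2 - 36*t + 405)/(17253*s^2 - 3132*s*t + 180*t^2 + 1134), Gamma_tst = (30*s^2 - 8*s*t - 8*t^2)/(1917*s^2 - 348*s*t + 20*t^2 + 126), Gamma_ttt = (-90*s - 36*t)/(1917*s^2 - 348*s*t + 20*t^2 + 126)

E = 1/4 + (1/9)*t^2 - (1/3)*s*t + (17/4)*s^2; F = (1/2)*t + (5/4)*s; G = 7/2
Gamma^k_ij = (1/2) g^{kl} (d_i g_jl + d_j g_il - d_l g_ij), with g^inv = (1/(EG-F^2)) [[G, -F], [-F, E]]
first partials: E_s = -(1/3)*t + (17/2)*s, E_t = (2/9)*t - (1/3)*s, F_s = 5/4, F_t = 1/2, G_s = 0, G_t = 0
D = EG - F^2 = 7/8 + (5/36)*t^2 - (29/12)*s*t + (213/16)*s^2
expanded: Gamma^s_ss = (G E_s - 2F F_s + F E_t)/(2D), Gamma^s_st = (G E_t - F G_s)/(2D), Gamma^s_tt = (2G F_t - G G_s - F G_t)/(2D), Gamma^t_ss = (2E F_s - E E_t - F E_s)/(2D), Gamma^t_st = (E G_s - F E_t)/(2D), Gamma^t_tt = (E G_t - 2F F_t + F G_s)/(2D); substitute and cancel common factors


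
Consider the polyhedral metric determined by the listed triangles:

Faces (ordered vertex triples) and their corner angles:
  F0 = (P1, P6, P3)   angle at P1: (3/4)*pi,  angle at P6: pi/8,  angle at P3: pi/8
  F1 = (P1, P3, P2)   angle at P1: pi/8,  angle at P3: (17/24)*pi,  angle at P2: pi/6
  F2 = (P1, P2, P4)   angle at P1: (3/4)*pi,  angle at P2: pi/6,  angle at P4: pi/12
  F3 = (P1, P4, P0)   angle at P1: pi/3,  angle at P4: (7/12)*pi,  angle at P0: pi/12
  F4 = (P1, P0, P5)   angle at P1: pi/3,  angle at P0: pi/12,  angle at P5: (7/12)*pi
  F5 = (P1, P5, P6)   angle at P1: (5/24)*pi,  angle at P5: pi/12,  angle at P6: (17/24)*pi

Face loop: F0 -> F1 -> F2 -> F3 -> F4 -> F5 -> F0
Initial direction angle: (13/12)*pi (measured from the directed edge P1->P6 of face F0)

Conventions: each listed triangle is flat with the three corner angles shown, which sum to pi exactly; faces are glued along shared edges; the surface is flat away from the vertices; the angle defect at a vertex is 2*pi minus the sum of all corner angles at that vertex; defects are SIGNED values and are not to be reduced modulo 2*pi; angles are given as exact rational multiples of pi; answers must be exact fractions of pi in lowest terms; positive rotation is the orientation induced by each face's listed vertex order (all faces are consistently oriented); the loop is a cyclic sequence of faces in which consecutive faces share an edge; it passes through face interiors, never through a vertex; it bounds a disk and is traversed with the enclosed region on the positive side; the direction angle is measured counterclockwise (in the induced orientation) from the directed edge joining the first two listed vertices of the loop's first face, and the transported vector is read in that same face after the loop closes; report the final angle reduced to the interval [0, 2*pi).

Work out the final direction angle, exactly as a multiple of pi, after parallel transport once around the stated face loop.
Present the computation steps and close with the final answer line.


enclosed vertex P1: corner angles sum to (5/2)*pi, defect = 2*pi - (5/2)*pi = -pi/2
adding the enclosed defects to the starting angle (mod 2*pi, induced orientation) gives the holonomy
final angle = (13/12)*pi - pi/2 = (7/12)*pi (mod 2*pi)

Answer: final direction angle = (7/12)*pi


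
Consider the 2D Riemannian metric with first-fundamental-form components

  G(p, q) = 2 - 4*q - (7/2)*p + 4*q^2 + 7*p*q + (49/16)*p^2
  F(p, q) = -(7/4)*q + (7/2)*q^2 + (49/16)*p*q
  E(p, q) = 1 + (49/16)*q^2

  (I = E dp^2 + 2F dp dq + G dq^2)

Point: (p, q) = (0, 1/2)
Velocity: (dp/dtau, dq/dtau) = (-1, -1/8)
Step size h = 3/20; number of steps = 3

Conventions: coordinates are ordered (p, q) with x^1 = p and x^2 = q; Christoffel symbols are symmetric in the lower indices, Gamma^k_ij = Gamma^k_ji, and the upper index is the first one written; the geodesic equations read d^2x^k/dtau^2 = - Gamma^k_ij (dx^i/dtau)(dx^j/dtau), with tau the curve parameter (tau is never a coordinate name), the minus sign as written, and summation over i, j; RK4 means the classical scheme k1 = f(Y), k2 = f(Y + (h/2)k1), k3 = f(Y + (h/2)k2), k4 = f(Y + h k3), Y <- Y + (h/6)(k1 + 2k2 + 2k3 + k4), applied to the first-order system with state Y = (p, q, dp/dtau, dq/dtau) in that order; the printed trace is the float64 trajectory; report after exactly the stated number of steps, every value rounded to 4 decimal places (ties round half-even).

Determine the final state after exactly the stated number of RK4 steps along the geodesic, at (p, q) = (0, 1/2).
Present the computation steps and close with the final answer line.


f(Y) = (dp/dtau, dq/dtau, -Gamma^p_ij Y'^i Y'^j, -Gamma^q_ij Y'^i Y'^j) with the Gammas evaluated at the stage position; h = 0.150000; intermediate values shown to 6 dp
step 0: p = 0.0000, q = 0.5000, dp/dtau = -1.0000, dq/dtau = -0.1250
step 1:
  k1: at (p, q) = (0.000000, 0.500000), (dp/dtau, dq/dtau) = (-1.000000, -0.125000); Gamma_ppp = 0.000000, Gamma_ppq = 0.867257, Gamma_pqq = 0.991150, Gamma_qpp = 0.000000, Gamma_qpq = 0.000000, Gamma_qqq = 0.000000; k1 = (-1.000000, -0.125000, -0.232301, 0.000000)
  k2: at (p, q) = (-0.075000, 0.490625), (dp/dtau, dq/dtau) = (-1.017423, -0.125000); Gamma_ppp = 0.000000, Gamma_ppq = 0.853869, Gamma_pqq = 0.975850, Gamma_qpp = 0.000000, Gamma_qpq = -0.149175, Gamma_qqq = -0.170485; k2 = (-1.017423, -0.125000, -0.232434, 0.040607)
  k3: at (p, q) = (-0.076307, 0.490625), (dp/dtau, dq/dtau) = (-1.017433, -0.121954); Gamma_ppp = 0.000000, Gamma_ppq = 0.853534, Gamma_pqq = 0.975467, Gamma_qpp = 0.000000, Gamma_qpq = -0.151389, Gamma_qqq = -0.173016; k3 = (-1.017433, -0.121954, -0.226322, 0.040142)
  k4: at (p, q) = (-0.152615, 0.481707), (dp/dtau, dq/dtau) = (-1.033948, -0.118979); Gamma_ppp = 0.000000, Gamma_ppq = 0.818281, Gamma_pqq = 0.935178, Gamma_qpp = 0.000000, Gamma_qpq = -0.294763, Gamma_qqq = -0.336872; k4 = (-1.033948, -0.118979, -0.214564, 0.077291)
  Y <- Y + (h/6)(k1 + 2k2 + 2k3 + k4): p = -0.1526, q = 0.4816, dp/dtau = -1.0341, dq/dtau = -0.1190
step 2:
  k1: at (p, q) = (-0.152591, 0.481553), (dp/dtau, dq/dtau) = (-1.034109, -0.119030); Gamma_ppp = 0.000000, Gamma_ppq = 0.818151, Gamma_pqq = 0.935030, Gamma_qpp = 0.000000, Gamma_qpq = -0.295070, Gamma_qqq = -0.337222; k1 = (-1.034109, -0.119030, -0.214661, 0.077418)
  k2: at (p, q) = (-0.230150, 0.472626), (dp/dtau, dq/dtau) = (-1.050209, -0.113224); Gamma_ppp = 0.000000, Gamma_ppq = 0.764452, Gamma_pqq = 0.873660, Gamma_qpp = 0.000000, Gamma_qpq = -0.422860, Gamma_qqq = -0.483269; k2 = (-1.050209, -0.113224, -0.193000, 0.106759)
  k3: at (p, q) = (-0.231357, 0.473061), (dp/dtau, dq/dtau) = (-1.048584, -0.111023); Gamma_ppp = 0.000000, Gamma_ppq = 0.764188, Gamma_pqq = 0.873358, Gamma_qpp = 0.000000, Gamma_qpq = -0.423471, Gamma_qqq = -0.483967; k3 = (-1.048584, -0.111023, -0.188695, 0.104564)
  k4: at (p, q) = (-0.309879, 0.464899), (dp/dtau, dq/dtau) = (-1.062414, -0.103346); Gamma_ppp = 0.000000, Gamma_ppq = 0.698931, Gamma_pqq = 0.798778, Gamma_qpp = 0.000000, Gamma_qpq = -0.526182, Gamma_qqq = -0.601351; k4 = (-1.062414, -0.103346, -0.162011, 0.121968)
  Y <- Y + (h/6)(k1 + 2k2 + 2k3 + k4): p = -0.3099, q = 0.4648, dp/dtau = -1.0626, dq/dtau = -0.1035
step 3:
  k1: at (p, q) = (-0.309944, 0.464781), (dp/dtau, dq/dtau) = (-1.062611, -0.103479); Gamma_ppp = 0.000000, Gamma_ppq = 0.698721, Gamma_pqq = 0.798538, Gamma_qpp = 0.000000, Gamma_qpq = -0.526459, Gamma_qqq = -0.601668; k1 = (-1.062611, -0.103479, -0.162211, 0.122220)
  k2: at (p, q) = (-0.389640, 0.457020), (dp/dtau, dq/dtau) = (-1.074777, -0.094313); Gamma_ppp = 0.000000, Gamma_ppq = 0.627854, Gamma_pqq = 0.717547, Gamma_qpp = 0.000000, Gamma_qpq = -0.602768, Gamma_qqq = -0.688878; k2 = (-1.074777, -0.094313, -0.133668, 0.128327)
  k3: at (p, q) = (-0.390552, 0.457708), (dp/dtau, dq/dtau) = (-1.072636, -0.093855); Gamma_ppp = 0.000000, Gamma_ppq = 0.628160, Gamma_pqq = 0.717897, Gamma_qpp = 0.000000, Gamma_qpq = -0.602330, Gamma_qqq = -0.688377; k3 = (-1.072636, -0.093855, -0.132800, 0.127339)
  k4: at (p, q) = (-0.470840, 0.450703), (dp/dtau, dq/dtau) = (-1.082531, -0.084379); Gamma_ppp = 0.000000, Gamma_ppq = 0.558089, Gamma_pqq = 0.637817, Gamma_qpp = 0.000000, Gamma_qpq = -0.652788, Gamma_qqq = -0.746043; k4 = (-1.082531, -0.084379, -0.106496, 0.124566)
  Y <- Y + (h/6)(k1 + 2k2 + 2k3 + k4): p = -0.4709, q = 0.4507, dp/dtau = -1.0827, dq/dtau = -0.0845

Answer: p = -0.4709, q = 0.4507, dp/dtau = -1.0827, dq/dtau = -0.0845


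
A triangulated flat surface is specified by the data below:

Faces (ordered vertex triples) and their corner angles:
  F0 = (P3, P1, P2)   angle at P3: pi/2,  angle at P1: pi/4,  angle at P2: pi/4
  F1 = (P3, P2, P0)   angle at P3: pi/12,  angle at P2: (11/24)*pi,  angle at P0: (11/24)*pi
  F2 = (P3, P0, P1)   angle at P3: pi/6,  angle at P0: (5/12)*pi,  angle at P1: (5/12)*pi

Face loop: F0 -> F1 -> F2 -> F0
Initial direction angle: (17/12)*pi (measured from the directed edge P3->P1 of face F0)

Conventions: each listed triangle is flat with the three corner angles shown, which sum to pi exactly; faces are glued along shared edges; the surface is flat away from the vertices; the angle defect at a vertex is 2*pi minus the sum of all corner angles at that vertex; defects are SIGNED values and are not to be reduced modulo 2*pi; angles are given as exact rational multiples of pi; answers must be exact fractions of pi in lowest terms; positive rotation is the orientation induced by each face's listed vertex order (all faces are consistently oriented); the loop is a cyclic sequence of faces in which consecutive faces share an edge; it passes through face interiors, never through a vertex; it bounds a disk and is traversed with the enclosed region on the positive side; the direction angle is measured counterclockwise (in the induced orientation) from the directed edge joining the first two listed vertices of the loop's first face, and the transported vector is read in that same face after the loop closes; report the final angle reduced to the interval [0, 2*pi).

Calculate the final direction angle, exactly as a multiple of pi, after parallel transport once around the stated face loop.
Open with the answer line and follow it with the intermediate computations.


Answer: final direction angle = (2/3)*pi

enclosed vertex P3: corner angles sum to (3/4)*pi, defect = 2*pi - (3/4)*pi = (5/4)*pi
by Gauss-Bonnet the loop rotates the vector by the enclosed defect sum (positive orientation, mod 2*pi)
final angle = (17/12)*pi + (5/4)*pi = (2/3)*pi (mod 2*pi)


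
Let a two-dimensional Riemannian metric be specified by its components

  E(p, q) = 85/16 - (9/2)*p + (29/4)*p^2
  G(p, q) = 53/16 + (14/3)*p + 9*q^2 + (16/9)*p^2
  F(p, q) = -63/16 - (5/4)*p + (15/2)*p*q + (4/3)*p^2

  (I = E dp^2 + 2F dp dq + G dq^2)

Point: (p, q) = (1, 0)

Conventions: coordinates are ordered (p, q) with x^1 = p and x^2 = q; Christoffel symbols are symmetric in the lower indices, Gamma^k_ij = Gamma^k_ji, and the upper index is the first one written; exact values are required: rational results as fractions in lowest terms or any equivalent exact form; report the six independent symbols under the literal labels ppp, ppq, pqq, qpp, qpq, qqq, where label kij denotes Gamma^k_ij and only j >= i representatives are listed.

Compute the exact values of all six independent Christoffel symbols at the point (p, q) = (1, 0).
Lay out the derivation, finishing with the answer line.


E = 129/16, F = -185/48, G = 1405/144 at the point
E_p = 10, E_q = 0, F_p = 17/12, F_q = 15/2, G_p = 74/9, G_q = 0
EG - F^2 = 36755/576;  g^inv = (576/36755) * [[1405/144, 185/48], [185/48, 129/16]]
first-kind symbols [ij,l] = (1/2)(d_i g_jl + d_j g_il - d_l g_ij): [pp,p] = E_p/2 = 5, [pp,q] = F_p - E_q/2 = 17/12, [pq,p] = E_q/2 = 0, [pq,q] = G_p/2 = 37/9, [qq,p] = F_q - G_p/2 = 61/18, [qq,q] = G_q/2 = 0
Gamma^p_ij = (G*[ij,p] - F*[ij,q])/(EG - F^2), Gamma^q_ij = (E*[ij,q] - F*[ij,p])/(EG - F^2)

Answer: Gamma_ppp = 6249/7351, Gamma_ppq = 5476/22053, Gamma_pqq = 34282/66159, Gamma_qpp = 17679/36755, Gamma_qpq = 19092/36755, Gamma_qqq = 4514/22053


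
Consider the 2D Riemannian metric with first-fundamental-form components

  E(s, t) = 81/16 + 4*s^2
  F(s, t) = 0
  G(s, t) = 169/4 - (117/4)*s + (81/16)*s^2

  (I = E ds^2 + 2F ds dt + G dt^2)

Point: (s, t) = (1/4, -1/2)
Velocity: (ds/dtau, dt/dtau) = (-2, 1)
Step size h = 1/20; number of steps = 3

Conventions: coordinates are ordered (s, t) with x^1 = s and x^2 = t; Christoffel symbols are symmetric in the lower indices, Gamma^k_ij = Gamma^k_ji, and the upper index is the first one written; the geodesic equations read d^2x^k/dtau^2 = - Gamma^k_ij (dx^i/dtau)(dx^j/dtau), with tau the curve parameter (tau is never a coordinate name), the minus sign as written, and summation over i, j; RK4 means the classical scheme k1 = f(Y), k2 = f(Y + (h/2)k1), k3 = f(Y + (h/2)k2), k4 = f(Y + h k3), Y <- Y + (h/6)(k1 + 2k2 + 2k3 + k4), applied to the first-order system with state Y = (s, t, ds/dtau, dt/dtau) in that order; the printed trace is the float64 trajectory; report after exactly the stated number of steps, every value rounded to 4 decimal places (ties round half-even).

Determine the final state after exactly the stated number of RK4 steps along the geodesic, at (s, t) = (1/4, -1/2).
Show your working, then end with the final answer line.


f(Y) = (ds/dtau, dt/dtau, -Gamma^s_ij Y'^i Y'^j, -Gamma^t_ij Y'^i Y'^j) with the Gammas evaluated at the stage position; h = 0.050000; intermediate values shown to 6 dp
step 0: s = 0.2500, t = -0.5000, ds/dtau = -2.0000, dt/dtau = 1.0000
step 1:
  k1: at (s, t) = (0.250000, -0.500000), (ds/dtau, dt/dtau) = (-2.000000, 1.000000); Gamma_sss = 0.188235, Gamma_sst = 0.000000, Gamma_stt = 2.514706, Gamma_tss = 0.000000, Gamma_tst = -0.378947, Gamma_ttt = 0.000000; k1 = (-2.000000, 1.000000, -3.267647, -1.515789)
  k2: at (s, t) = (0.200000, -0.475000), (ds/dtau, dt/dtau) = (-2.081691, 0.962105); Gamma_sss = 0.153183, Gamma_sst = 0.000000, Gamma_stt = 2.606510, Gamma_tss = 0.000000, Gamma_tst = -0.371901, Gamma_ttt = 0.000000; k2 = (-2.081691, 0.962105, -3.076518, -1.489690)
  k3: at (s, t) = (0.197958, -0.475947), (ds/dtau, dt/dtau) = (-2.076913, 0.962758); Gamma_sss = 0.151714, Gamma_sst = 0.000000, Gamma_stt = 2.610115, Gamma_tss = 0.000000, Gamma_tst = -0.371619, Gamma_ttt = 0.000000; k3 = (-2.076913, 0.962758, -3.073749, -1.486150)
  k4: at (s, t) = (0.146154, -0.451862), (ds/dtau, dt/dtau) = (-2.153687, 0.925692); Gamma_sss = 0.113563, Gamma_sst = 0.000000, Gamma_stt = 2.697211, Gamma_tss = 0.000000, Gamma_tst = -0.364600, Gamma_ttt = 0.000000; k4 = (-2.153687, 0.925692, -2.838007, -1.453770)
  Y <- Y + (h/6)(k1 + 2k2 + 2k3 + k4): s = 0.1461, t = -0.4519, ds/dtau = -2.1534, dt/dtau = 0.9257
step 2:
  k1: at (s, t) = (0.146076, -0.451872), (ds/dtau, dt/dtau) = (-2.153385, 0.925656); Gamma_sss = 0.113504, Gamma_sst = 0.000000, Gamma_stt = 2.697337, Gamma_tss = 0.000000, Gamma_tst = -0.364589, Gamma_ttt = 0.000000; k1 = (-2.153385, 0.925656, -2.837512, -1.453467)
  k2: at (s, t) = (0.092241, -0.428730), (ds/dtau, dt/dtau) = (-2.224323, 0.889320); Gamma_sss = 0.072395, Gamma_sst = 0.000000, Gamma_stt = 2.777972, Gamma_tss = 0.000000, Gamma_tst = -0.357571, Gamma_ttt = 0.000000; k2 = (-2.224323, 0.889320, -2.555253, -1.414646)
  k3: at (s, t) = (0.090468, -0.429639), (ds/dtau, dt/dtau) = (-2.217266, 0.890290); Gamma_sss = 0.071021, Gamma_sst = 0.000000, Gamma_stt = 2.780441, Gamma_tss = 0.000000, Gamma_tst = -0.357344, Gamma_ttt = 0.000000; k3 = (-2.217266, 0.890290, -2.552984, -1.410803)
  k4: at (s, t) = (0.035213, -0.407357), (ds/dtau, dt/dtau) = (-2.281034, 0.855116); Gamma_sss = 0.027795, Gamma_sst = 0.000000, Gamma_stt = 2.850883, Gamma_tss = 0.000000, Gamma_tst = -0.350425, Gamma_ttt = 0.000000; k4 = (-2.281034, 0.855116, -2.229254, -1.367043)
  Y <- Y + (h/6)(k1 + 2k2 + 2k3 + k4): s = 0.0351, t = -0.4074, ds/dtau = -2.2807, dt/dtau = 0.8551
step 3:
  k1: at (s, t) = (0.035096, -0.407372), (ds/dtau, dt/dtau) = (-2.280745, 0.855061); Gamma_sss = 0.027703, Gamma_sst = 0.000000, Gamma_stt = 2.851018, Gamma_tss = 0.000000, Gamma_tst = -0.350411, Gamma_ttt = 0.000000; k1 = (-2.280745, 0.855061, -2.228570, -1.366726)
  k2: at (s, t) = (-0.021923, -0.385995), (ds/dtau, dt/dtau) = (-2.336459, 0.820893); Gamma_sss = -0.017315, Gamma_sst = 0.000000, Gamma_stt = 2.909707, Gamma_tss = 0.000000, Gamma_tst = -0.343547, Gamma_ttt = 0.000000; k2 = (-2.336459, 0.820893, -1.866227, -1.317834)
  k3: at (s, t) = (-0.023316, -0.386849), (ds/dtau, dt/dtau) = (-2.327401, 0.822115); Gamma_sss = -0.018414, Gamma_sst = 0.000000, Gamma_stt = 2.910954, Gamma_tss = 0.000000, Gamma_tst = -0.343382, Gamma_ttt = 0.000000; k3 = (-2.327401, 0.822115, -1.867691, -1.314051)
  k4: at (s, t) = (-0.081274, -0.366266), (ds/dtau, dt/dtau) = (-2.374130, 0.789359); Gamma_sss = -0.063883, Gamma_sst = 0.000000, Gamma_stt = 2.954742, Gamma_tss = 0.000000, Gamma_tst = -0.336682, Gamma_ttt = 0.000000; k4 = (-2.374130, 0.789359, -1.480985, -1.261911)
  Y <- Y + (h/6)(k1 + 2k2 + 2k3 + k4): s = -0.0814, t = -0.3663, ds/dtau = -2.3739, dt/dtau = 0.7893

Answer: s = -0.0814, t = -0.3663, ds/dtau = -2.3739, dt/dtau = 0.7893


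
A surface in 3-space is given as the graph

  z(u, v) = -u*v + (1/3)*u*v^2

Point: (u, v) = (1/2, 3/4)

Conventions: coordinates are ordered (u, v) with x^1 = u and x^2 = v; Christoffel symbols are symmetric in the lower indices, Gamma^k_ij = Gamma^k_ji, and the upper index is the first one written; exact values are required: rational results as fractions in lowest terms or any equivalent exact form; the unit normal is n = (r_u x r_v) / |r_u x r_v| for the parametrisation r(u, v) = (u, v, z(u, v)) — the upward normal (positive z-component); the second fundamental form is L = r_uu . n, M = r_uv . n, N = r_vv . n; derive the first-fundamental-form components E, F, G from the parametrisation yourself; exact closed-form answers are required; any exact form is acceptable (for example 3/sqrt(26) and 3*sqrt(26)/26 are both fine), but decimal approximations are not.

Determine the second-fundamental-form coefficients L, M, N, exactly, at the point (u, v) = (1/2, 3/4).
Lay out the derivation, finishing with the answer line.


z_u = -9/16, z_v = -1/4, z_uu = 0, z_uv = -1/2, z_vv = 1/3
E = 337/256, F = 9/64, G = 17/16; answer radicand W^2 = 353/256
unnormalised second-form numerators: l = 0, m = -1/2, n = 1/3; L = l/sqrt(353/256), and similarly M = m/sqrt(W^2), N = n/sqrt(W^2)

Answer: L = 0, M = -8*sqrt(353)/353, N = 16*sqrt(353)/1059


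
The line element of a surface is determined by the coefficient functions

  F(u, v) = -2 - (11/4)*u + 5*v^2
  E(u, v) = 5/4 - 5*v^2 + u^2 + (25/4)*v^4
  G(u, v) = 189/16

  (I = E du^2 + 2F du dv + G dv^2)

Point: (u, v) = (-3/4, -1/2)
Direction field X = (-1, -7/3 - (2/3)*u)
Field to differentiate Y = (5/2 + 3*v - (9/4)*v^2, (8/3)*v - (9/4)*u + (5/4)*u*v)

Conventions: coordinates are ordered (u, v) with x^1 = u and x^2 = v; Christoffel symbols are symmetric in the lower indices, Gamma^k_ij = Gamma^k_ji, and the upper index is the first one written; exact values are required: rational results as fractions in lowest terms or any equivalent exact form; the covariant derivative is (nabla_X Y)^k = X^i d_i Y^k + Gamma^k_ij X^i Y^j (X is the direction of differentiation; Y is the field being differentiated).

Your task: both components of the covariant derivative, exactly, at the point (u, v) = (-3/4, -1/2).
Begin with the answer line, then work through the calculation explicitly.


Answer: (nabla_X Y)^u = -7379/3720, (nabla_X Y)^v = -134939/133920

E = 61/64, F = 21/16, G = 189/16 at the point
E_u = -3/2, E_v = 15/8, F_u = -11/4, F_v = -5, G_u = 0, G_v = 0
EG - F^2 = 9765/1024;  g^inv = (1024/9765) * [[189/16, -21/16], [-21/16, 61/64]]
first-kind symbols [ij,l] = (1/2)(d_i g_jl + d_j g_il - d_l g_ij): [uu,u] = E_u/2 = -3/4, [uu,v] = F_u - E_v/2 = -59/16, [uv,u] = E_v/2 = 15/16, [uv,v] = G_u/2 = 0, [vv,u] = F_v - G_u/2 = -5, [vv,v] = G_v/2 = 0
Gamma^u_ij = (G*[ij,u] - F*[ij,v])/(EG - F^2), Gamma^v_ij = (E*[ij,v] - F*[ij,u])/(EG - F^2)
Gamma_uuu = -196/465, Gamma_uuv = 36/31, Gamma_uvv = -192/31, Gamma_vuu = -2591/9765, Gamma_vuv = -4/31, Gamma_vvv = 64/93
X = (-1, -11/6), Y = (7/16, 79/96) at the point


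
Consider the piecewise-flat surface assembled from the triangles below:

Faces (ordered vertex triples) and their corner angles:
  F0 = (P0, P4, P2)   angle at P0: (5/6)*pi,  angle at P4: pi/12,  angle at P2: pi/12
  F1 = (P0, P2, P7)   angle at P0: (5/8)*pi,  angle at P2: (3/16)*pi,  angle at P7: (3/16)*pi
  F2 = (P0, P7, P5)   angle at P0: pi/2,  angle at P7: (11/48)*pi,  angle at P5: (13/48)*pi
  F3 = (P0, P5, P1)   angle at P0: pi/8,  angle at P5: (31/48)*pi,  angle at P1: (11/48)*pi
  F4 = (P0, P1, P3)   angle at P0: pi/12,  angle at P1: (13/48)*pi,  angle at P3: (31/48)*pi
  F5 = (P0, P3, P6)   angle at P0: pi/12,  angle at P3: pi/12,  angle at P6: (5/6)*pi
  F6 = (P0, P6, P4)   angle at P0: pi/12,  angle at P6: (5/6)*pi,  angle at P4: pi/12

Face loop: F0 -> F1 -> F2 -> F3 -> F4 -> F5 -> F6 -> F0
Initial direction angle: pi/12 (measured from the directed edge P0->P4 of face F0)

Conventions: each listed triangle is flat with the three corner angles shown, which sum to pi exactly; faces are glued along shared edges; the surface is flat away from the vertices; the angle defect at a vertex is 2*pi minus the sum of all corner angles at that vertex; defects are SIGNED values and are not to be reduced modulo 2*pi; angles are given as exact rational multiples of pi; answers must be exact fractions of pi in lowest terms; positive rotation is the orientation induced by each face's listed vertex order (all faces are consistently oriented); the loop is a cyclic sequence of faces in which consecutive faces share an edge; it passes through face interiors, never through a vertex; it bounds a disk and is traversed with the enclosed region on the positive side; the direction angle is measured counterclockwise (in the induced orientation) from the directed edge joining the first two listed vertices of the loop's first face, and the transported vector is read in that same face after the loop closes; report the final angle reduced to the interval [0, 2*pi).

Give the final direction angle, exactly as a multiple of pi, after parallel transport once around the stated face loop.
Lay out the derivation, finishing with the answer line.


enclosed vertex P0: corner angles sum to (7/3)*pi, defect = 2*pi - (7/3)*pi = -pi/3
adding the enclosed defects to the starting angle (mod 2*pi, induced orientation) gives the holonomy
final angle = pi/12 - pi/3 = (7/4)*pi (mod 2*pi)

Answer: final direction angle = (7/4)*pi


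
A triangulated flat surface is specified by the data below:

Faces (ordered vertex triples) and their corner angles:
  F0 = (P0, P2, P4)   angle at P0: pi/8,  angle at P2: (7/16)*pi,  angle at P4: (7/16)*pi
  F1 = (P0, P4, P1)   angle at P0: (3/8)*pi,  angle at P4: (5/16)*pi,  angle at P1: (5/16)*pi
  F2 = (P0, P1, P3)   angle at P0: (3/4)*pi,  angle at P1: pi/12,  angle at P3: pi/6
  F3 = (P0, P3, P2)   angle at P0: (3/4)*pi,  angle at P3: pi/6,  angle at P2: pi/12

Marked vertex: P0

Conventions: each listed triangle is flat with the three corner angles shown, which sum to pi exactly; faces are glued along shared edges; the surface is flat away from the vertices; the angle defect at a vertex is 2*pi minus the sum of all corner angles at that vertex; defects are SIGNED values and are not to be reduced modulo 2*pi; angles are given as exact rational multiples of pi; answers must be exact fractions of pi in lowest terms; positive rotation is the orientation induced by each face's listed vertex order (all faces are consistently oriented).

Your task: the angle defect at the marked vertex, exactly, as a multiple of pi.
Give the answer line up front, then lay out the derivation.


Answer: defect(P0) = 0

Sum of corner angles at P0: 2*pi
defect = 2*pi - 2*pi


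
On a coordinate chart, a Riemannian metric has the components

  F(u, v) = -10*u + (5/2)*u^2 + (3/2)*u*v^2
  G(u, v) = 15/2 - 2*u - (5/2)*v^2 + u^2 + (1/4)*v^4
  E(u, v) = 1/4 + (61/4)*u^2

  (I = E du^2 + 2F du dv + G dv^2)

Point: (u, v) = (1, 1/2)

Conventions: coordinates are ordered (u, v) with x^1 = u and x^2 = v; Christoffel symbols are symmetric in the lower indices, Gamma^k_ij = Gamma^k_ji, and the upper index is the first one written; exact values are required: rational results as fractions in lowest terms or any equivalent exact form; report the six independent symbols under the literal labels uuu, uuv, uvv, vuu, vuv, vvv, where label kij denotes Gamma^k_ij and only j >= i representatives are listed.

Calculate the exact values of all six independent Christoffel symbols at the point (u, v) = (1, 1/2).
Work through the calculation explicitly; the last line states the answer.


E = 31/2, F = -57/8, G = 377/64 at the point
E_u = 61/2, E_v = 0, F_u = -37/8, F_v = 3/2, G_u = 0, G_v = -19/8
EG - F^2 = 5189/128;  g^inv = (128/5189) * [[377/64, 57/8], [57/8, 31/2]]
first-kind symbols [ij,l] = (1/2)(d_i g_jl + d_j g_il - d_l g_ij): [uu,u] = E_u/2 = 61/4, [uu,v] = F_u - E_v/2 = -37/8, [uv,u] = E_v/2 = 0, [uv,v] = G_u/2 = 0, [vv,u] = F_v - G_u/2 = 3/2, [vv,v] = G_v/2 = -19/16
Gamma^u_ij = (G*[ij,u] - F*[ij,v])/(EG - F^2), Gamma^v_ij = (E*[ij,v] - F*[ij,u])/(EG - F^2)

Answer: Gamma_uuu = 14561/10378, Gamma_uuv = 0, Gamma_uvv = 48/5189, Gamma_vuu = 4732/5189, Gamma_vuv = 0, Gamma_vvv = -988/5189


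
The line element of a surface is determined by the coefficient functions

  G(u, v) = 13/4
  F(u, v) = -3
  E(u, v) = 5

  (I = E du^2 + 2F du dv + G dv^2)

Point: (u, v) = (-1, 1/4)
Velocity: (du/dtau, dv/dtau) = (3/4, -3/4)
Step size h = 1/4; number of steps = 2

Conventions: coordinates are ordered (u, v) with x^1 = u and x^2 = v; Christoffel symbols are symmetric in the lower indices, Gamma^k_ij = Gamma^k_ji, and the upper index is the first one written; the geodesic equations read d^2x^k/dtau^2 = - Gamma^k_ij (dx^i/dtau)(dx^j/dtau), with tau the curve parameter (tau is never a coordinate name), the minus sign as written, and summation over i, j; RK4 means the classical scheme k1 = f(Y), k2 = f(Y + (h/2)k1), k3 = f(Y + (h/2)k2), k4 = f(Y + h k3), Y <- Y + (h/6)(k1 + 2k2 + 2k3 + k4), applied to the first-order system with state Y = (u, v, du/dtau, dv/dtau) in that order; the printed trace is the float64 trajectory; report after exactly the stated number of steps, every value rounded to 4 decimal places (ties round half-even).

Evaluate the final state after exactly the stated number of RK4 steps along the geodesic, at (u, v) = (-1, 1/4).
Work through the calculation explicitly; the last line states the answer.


f(Y) = (du/dtau, dv/dtau, -Gamma^u_ij Y'^i Y'^j, -Gamma^v_ij Y'^i Y'^j) with the Gammas evaluated at the stage position; h = 0.250000; intermediate values shown to 6 dp
step 0: u = -1.0000, v = 0.2500, du/dtau = 0.7500, dv/dtau = -0.7500
step 1:
  k1: at (u, v) = (-1.000000, 0.250000), (du/dtau, dv/dtau) = (0.750000, -0.750000); Gamma_uuu = 0.000000, Gamma_uuv = 0.000000, Gamma_uvv = 0.000000, Gamma_vuu = 0.000000, Gamma_vuv = 0.000000, Gamma_vvv = 0.000000; k1 = (0.750000, -0.750000, 0.000000, 0.000000)
  k2: at (u, v) = (-0.906250, 0.156250), (du/dtau, dv/dtau) = (0.750000, -0.750000); Gamma_uuu = 0.000000, Gamma_uuv = 0.000000, Gamma_uvv = 0.000000, Gamma_vuu = 0.000000, Gamma_vuv = 0.000000, Gamma_vvv = 0.000000; k2 = (0.750000, -0.750000, 0.000000, 0.000000)
  k3: at (u, v) = (-0.906250, 0.156250), (du/dtau, dv/dtau) = (0.750000, -0.750000); Gamma_uuu = 0.000000, Gamma_uuv = 0.000000, Gamma_uvv = 0.000000, Gamma_vuu = 0.000000, Gamma_vuv = 0.000000, Gamma_vvv = 0.000000; k3 = (0.750000, -0.750000, 0.000000, 0.000000)
  k4: at (u, v) = (-0.812500, 0.062500), (du/dtau, dv/dtau) = (0.750000, -0.750000); Gamma_uuu = 0.000000, Gamma_uuv = 0.000000, Gamma_uvv = 0.000000, Gamma_vuu = 0.000000, Gamma_vuv = 0.000000, Gamma_vvv = 0.000000; k4 = (0.750000, -0.750000, 0.000000, 0.000000)
  Y <- Y + (h/6)(k1 + 2k2 + 2k3 + k4): u = -0.8125, v = 0.0625, du/dtau = 0.7500, dv/dtau = -0.7500
step 2:
  k1: at (u, v) = (-0.812500, 0.062500), (du/dtau, dv/dtau) = (0.750000, -0.750000); Gamma_uuu = 0.000000, Gamma_uuv = 0.000000, Gamma_uvv = 0.000000, Gamma_vuu = 0.000000, Gamma_vuv = 0.000000, Gamma_vvv = 0.000000; k1 = (0.750000, -0.750000, 0.000000, 0.000000)
  k2: at (u, v) = (-0.718750, -0.031250), (du/dtau, dv/dtau) = (0.750000, -0.750000); Gamma_uuu = 0.000000, Gamma_uuv = 0.000000, Gamma_uvv = 0.000000, Gamma_vuu = 0.000000, Gamma_vuv = 0.000000, Gamma_vvv = 0.000000; k2 = (0.750000, -0.750000, 0.000000, 0.000000)
  k3: at (u, v) = (-0.718750, -0.031250), (du/dtau, dv/dtau) = (0.750000, -0.750000); Gamma_uuu = 0.000000, Gamma_uuv = 0.000000, Gamma_uvv = 0.000000, Gamma_vuu = 0.000000, Gamma_vuv = 0.000000, Gamma_vvv = 0.000000; k3 = (0.750000, -0.750000, 0.000000, 0.000000)
  k4: at (u, v) = (-0.625000, -0.125000), (du/dtau, dv/dtau) = (0.750000, -0.750000); Gamma_uuu = 0.000000, Gamma_uuv = 0.000000, Gamma_uvv = 0.000000, Gamma_vuu = 0.000000, Gamma_vuv = 0.000000, Gamma_vvv = 0.000000; k4 = (0.750000, -0.750000, 0.000000, 0.000000)
  Y <- Y + (h/6)(k1 + 2k2 + 2k3 + k4): u = -0.6250, v = -0.1250, du/dtau = 0.7500, dv/dtau = -0.7500

Answer: u = -0.6250, v = -0.1250, du/dtau = 0.7500, dv/dtau = -0.7500


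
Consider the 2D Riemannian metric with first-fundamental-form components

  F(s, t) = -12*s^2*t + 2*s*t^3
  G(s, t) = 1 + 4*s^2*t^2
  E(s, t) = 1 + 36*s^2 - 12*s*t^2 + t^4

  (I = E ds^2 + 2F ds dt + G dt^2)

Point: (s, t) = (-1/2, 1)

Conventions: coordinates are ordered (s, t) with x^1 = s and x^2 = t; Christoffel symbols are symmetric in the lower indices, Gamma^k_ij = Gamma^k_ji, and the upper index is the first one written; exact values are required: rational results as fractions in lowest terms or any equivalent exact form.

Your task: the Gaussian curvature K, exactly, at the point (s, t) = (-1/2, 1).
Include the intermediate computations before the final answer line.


E = 17, F = -4, G = 2, EG - F^2 = 18 at the point
E_s = -48, E_t = 16, F_s = 14, F_t = -6, G_s = -4, G_t = 2
E_tt = 24, F_st = 18, G_ss = 8
Apply the Brioschi formula K = (det M1 - det M2)/(EG - F^2)^2 over the derivative matrices of E, F, G.
M1 = [[-E_tt/2 + F_st - G_ss/2, E_s/2, F_s - E_t/2], [F_t - G_s/2, E, F], [G_t/2, F, G]] = [[2, -24, 6], [-4, 17, -4], [1, -4, 2]]; det M1 = -66
M2 = [[0, E_t/2, G_s/2], [E_t/2, E, F], [G_s/2, F, G]] = [[0, 8, -2], [8, 17, -4], [-2, -4, 2]]; det M2 = -68
det M1 - det M2 = 2; K = 2 / (18)^2 = 1/162

Answer: K = 1/162


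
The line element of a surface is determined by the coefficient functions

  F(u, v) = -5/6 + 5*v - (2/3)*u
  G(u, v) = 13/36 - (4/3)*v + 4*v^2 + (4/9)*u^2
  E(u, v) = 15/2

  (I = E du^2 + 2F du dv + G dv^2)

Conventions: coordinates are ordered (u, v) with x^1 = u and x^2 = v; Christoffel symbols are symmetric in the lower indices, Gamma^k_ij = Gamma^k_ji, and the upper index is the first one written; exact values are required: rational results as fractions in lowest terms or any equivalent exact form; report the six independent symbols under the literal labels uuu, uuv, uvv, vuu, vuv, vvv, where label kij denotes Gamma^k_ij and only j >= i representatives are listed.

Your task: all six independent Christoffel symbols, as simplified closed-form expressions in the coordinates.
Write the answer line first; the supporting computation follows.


Answer: Gamma_uuu = (-32*u + 240*v - 40)/(208*u^2 + 480*u*v - 80*u + 360*v^2 - 120*v + 145), Gamma_uuv = (64*u^2 - 480*u*v + 80*u)/(624*u^2 + 1440*u*v - 240*u + 1080*v^2 - 360*v + 435), Gamma_uvv = (-128*u^3 + 1440*u^2 - 1152*u*v^2 + 2112*u*v - 392*u + 810)/(1872*u^2 + 4320*u*v - 720*u + 3240*v^2 - 1080*v + 1305), Gamma_vuu = -360/(208*u^2 + 480*u*v - 80*u + 360*v^2 - 120*v + 145), Gamma_vuv = 240*u/(208*u^2 + 480*u*v - 80*u + 360*v^2 - 120*v + 145), Gamma_vvv = (-64*u^2 + 480*u*v + 640*u + 1080*v - 180)/(624*u^2 + 1440*u*v - 240*u + 1080*v^2 - 360*v + 435)

E = 15/2; F = -5/6 + 5*v - (2/3)*u; G = 13/36 - (4/3)*v + 4*v^2 + (4/9)*u^2
Gamma^k_ij = (1/2) g^{kl} (d_i g_jl + d_j g_il - d_l g_ij), with g^inv = (1/(EG-F^2)) [[G, -F], [-F, E]]
first partials: E_u = 0, E_v = 0, F_u = -2/3, F_v = 5, G_u = (8/9)*u, G_v = -4/3 + 8*v
D = EG - F^2 = 145/72 - (5/3)*v - (10/9)*u + 5*v^2 + (20/3)*u*v + (26/9)*u^2
expanded: Gamma^u_uu = (G E_u - 2F F_u + F E_v)/(2D), Gamma^u_uv = (G E_v - F G_u)/(2D), Gamma^u_vv = (2G F_v - G G_u - F G_v)/(2D), Gamma^v_uu = (2E F_u - E E_v - F E_u)/(2D), Gamma^v_uv = (E G_u - F E_v)/(2D), Gamma^v_vv = (E G_v - 2F F_v + F G_u)/(2D); substitute and cancel common factors


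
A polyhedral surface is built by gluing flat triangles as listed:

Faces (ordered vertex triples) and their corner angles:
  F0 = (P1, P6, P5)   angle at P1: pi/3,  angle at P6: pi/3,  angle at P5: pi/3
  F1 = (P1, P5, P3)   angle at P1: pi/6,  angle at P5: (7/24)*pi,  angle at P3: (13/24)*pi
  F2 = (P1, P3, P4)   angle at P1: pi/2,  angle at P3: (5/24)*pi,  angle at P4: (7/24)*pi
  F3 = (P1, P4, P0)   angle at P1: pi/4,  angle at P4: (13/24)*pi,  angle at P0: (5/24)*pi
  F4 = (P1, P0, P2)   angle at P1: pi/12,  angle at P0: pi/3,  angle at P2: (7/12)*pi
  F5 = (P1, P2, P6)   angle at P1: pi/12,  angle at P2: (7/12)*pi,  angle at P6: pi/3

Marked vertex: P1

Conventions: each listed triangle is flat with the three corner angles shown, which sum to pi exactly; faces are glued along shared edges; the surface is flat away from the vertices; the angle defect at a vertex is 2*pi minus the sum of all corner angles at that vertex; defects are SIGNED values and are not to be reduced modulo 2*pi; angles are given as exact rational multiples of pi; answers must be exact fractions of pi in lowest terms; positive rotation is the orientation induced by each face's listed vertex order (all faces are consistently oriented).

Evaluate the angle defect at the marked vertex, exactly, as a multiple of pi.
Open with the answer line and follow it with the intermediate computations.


Answer: defect(P1) = (7/12)*pi

Sum of corner angles at P1: (17/12)*pi
defect = 2*pi - (17/12)*pi


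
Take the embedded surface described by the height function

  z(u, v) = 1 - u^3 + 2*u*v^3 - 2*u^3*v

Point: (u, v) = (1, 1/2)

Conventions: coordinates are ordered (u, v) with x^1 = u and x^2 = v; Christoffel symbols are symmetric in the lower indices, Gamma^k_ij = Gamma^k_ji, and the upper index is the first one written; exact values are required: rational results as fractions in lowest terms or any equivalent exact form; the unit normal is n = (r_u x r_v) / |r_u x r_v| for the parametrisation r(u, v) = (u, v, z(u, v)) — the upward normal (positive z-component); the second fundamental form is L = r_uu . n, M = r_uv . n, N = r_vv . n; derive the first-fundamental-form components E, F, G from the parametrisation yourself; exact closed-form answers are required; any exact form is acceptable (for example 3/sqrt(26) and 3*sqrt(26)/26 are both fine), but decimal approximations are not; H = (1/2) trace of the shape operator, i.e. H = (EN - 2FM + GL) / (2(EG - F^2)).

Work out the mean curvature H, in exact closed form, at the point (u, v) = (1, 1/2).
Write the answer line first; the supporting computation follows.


Answer: H = 2296*sqrt(61)/33489

z_u = -23/4, z_v = -1/2, z_uu = -12, z_uv = -9/2, z_vv = 6
E = 545/16, F = 23/8, G = 5/4; answer radicand W^2 = 549/16
unnormalised second-form numerators: l = -12, m = -9/2, n = 6; L = l/sqrt(549/16), and similarly M = m/sqrt(W^2), N = n/sqrt(W^2)
H = (E*n - 2*F*m + G*l) / (2*(EG - F^2)*sqrt(W^2)); E*n - 2*F*m + G*l = 861/4, EG - F^2 = 549/16, so H = (574/183)/sqrt(549/16)


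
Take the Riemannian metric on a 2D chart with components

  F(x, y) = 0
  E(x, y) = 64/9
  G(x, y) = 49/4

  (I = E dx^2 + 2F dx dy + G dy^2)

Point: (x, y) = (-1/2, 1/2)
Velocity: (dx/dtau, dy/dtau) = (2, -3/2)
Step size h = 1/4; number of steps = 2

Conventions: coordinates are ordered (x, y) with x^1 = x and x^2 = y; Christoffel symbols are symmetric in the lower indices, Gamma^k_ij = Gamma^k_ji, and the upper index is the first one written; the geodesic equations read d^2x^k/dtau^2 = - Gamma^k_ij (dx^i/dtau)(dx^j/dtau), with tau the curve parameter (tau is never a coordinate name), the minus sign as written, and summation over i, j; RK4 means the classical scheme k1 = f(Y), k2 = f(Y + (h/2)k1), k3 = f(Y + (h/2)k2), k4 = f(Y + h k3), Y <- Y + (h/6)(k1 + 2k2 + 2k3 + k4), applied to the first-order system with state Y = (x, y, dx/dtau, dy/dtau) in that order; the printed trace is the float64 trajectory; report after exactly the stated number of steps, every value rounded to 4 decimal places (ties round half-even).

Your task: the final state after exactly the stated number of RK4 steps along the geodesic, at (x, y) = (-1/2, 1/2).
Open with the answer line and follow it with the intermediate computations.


Answer: x = 0.5000, y = -0.2500, dx/dtau = 2.0000, dy/dtau = -1.5000

f(Y) = (dx/dtau, dy/dtau, -Gamma^x_ij Y'^i Y'^j, -Gamma^y_ij Y'^i Y'^j) with the Gammas evaluated at the stage position; h = 0.250000; intermediate values shown to 6 dp
step 0: x = -0.5000, y = 0.5000, dx/dtau = 2.0000, dy/dtau = -1.5000
step 1:
  k1: at (x, y) = (-0.500000, 0.500000), (dx/dtau, dy/dtau) = (2.000000, -1.500000); Gamma_xxx = 0.000000, Gamma_xxy = 0.000000, Gamma_xyy = 0.000000, Gamma_yxx = 0.000000, Gamma_yxy = 0.000000, Gamma_yyy = 0.000000; k1 = (2.000000, -1.500000, 0.000000, 0.000000)
  k2: at (x, y) = (-0.250000, 0.312500), (dx/dtau, dy/dtau) = (2.000000, -1.500000); Gamma_xxx = 0.000000, Gamma_xxy = 0.000000, Gamma_xyy = 0.000000, Gamma_yxx = 0.000000, Gamma_yxy = 0.000000, Gamma_yyy = 0.000000; k2 = (2.000000, -1.500000, 0.000000, 0.000000)
  k3: at (x, y) = (-0.250000, 0.312500), (dx/dtau, dy/dtau) = (2.000000, -1.500000); Gamma_xxx = 0.000000, Gamma_xxy = 0.000000, Gamma_xyy = 0.000000, Gamma_yxx = 0.000000, Gamma_yxy = 0.000000, Gamma_yyy = 0.000000; k3 = (2.000000, -1.500000, 0.000000, 0.000000)
  k4: at (x, y) = (0.000000, 0.125000), (dx/dtau, dy/dtau) = (2.000000, -1.500000); Gamma_xxx = 0.000000, Gamma_xxy = 0.000000, Gamma_xyy = 0.000000, Gamma_yxx = 0.000000, Gamma_yxy = 0.000000, Gamma_yyy = 0.000000; k4 = (2.000000, -1.500000, 0.000000, 0.000000)
  Y <- Y + (h/6)(k1 + 2k2 + 2k3 + k4): x = 0.0000, y = 0.1250, dx/dtau = 2.0000, dy/dtau = -1.5000
step 2:
  k1: at (x, y) = (0.000000, 0.125000), (dx/dtau, dy/dtau) = (2.000000, -1.500000); Gamma_xxx = 0.000000, Gamma_xxy = 0.000000, Gamma_xyy = 0.000000, Gamma_yxx = 0.000000, Gamma_yxy = 0.000000, Gamma_yyy = 0.000000; k1 = (2.000000, -1.500000, 0.000000, 0.000000)
  k2: at (x, y) = (0.250000, -0.062500), (dx/dtau, dy/dtau) = (2.000000, -1.500000); Gamma_xxx = 0.000000, Gamma_xxy = 0.000000, Gamma_xyy = 0.000000, Gamma_yxx = 0.000000, Gamma_yxy = 0.000000, Gamma_yyy = 0.000000; k2 = (2.000000, -1.500000, 0.000000, 0.000000)
  k3: at (x, y) = (0.250000, -0.062500), (dx/dtau, dy/dtau) = (2.000000, -1.500000); Gamma_xxx = 0.000000, Gamma_xxy = 0.000000, Gamma_xyy = 0.000000, Gamma_yxx = 0.000000, Gamma_yxy = 0.000000, Gamma_yyy = 0.000000; k3 = (2.000000, -1.500000, 0.000000, 0.000000)
  k4: at (x, y) = (0.500000, -0.250000), (dx/dtau, dy/dtau) = (2.000000, -1.500000); Gamma_xxx = 0.000000, Gamma_xxy = 0.000000, Gamma_xyy = 0.000000, Gamma_yxx = 0.000000, Gamma_yxy = 0.000000, Gamma_yyy = 0.000000; k4 = (2.000000, -1.500000, 0.000000, 0.000000)
  Y <- Y + (h/6)(k1 + 2k2 + 2k3 + k4): x = 0.5000, y = -0.2500, dx/dtau = 2.0000, dy/dtau = -1.5000


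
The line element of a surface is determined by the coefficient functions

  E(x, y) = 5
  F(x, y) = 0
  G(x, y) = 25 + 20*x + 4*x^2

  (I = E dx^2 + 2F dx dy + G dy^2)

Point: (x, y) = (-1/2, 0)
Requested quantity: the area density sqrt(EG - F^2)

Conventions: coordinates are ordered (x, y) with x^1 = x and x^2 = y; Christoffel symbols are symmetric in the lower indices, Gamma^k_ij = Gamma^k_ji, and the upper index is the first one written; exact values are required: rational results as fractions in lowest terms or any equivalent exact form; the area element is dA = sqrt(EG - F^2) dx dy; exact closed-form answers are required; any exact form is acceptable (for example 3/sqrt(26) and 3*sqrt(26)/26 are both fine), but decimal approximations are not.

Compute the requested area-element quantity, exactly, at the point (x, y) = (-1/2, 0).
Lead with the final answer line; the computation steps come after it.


Answer: sqrt(EG - F^2) = 4*sqrt(5)

E = 5, F = 0, G = 16; EG - F^2 = 80
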